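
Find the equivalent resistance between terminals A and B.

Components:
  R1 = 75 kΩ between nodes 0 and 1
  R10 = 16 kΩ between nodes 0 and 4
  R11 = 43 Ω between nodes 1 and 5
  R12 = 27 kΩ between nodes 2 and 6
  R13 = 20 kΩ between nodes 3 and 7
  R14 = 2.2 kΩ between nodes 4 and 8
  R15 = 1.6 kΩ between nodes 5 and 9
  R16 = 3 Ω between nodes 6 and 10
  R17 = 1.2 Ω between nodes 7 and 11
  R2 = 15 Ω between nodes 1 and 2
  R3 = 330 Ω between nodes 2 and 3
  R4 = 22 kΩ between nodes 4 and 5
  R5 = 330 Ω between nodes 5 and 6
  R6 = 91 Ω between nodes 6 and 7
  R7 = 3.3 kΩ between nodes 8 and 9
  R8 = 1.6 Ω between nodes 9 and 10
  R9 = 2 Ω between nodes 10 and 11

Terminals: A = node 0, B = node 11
The network is not a plain series/parallel combination. Inject a 1 A test current into terminal A (node 0) and return it from terminal B (node 11); then R_eq = V_A / (1 A).
Nodal analysis, taking node 11 as the 0 V reference.
Current source I_test pushes 1 A into node 0 and draws it out of node 11.
KCL at each unknown node (sum of currents leaving = 0; resistances in Ω):
  Node 0: (V_0 - V_1)/75000 + (V_0 - V_4)/16000 - 1 = 0
  Node 1: (V_1 - V_0)/75000 + (V_1 - V_2)/15 + (V_1 - V_5)/43 = 0
  Node 2: (V_2 - V_1)/15 + (V_2 - V_3)/330 + (V_2 - V_6)/27000 = 0
  Node 3: (V_3 - V_2)/330 + (V_3 - V_7)/20000 = 0
  Node 4: (V_4 - V_0)/16000 + (V_4 - V_5)/22000 + (V_4 - V_8)/2200 = 0
  Node 5: (V_5 - V_1)/43 + (V_5 - V_4)/22000 + (V_5 - V_6)/330 + (V_5 - V_9)/1600 = 0
  Node 6: (V_6 - V_2)/27000 + (V_6 - V_5)/330 + (V_6 - V_7)/91 + (V_6 - V_10)/3 = 0
  Node 7: (V_7 - V_3)/20000 + (V_7 - V_6)/91 + (V_7 - 0)/1.2 = 0
  Node 8: (V_8 - V_4)/2200 + (V_8 - V_9)/3300 = 0
  Node 9: (V_9 - V_5)/1600 + (V_9 - V_8)/3300 + (V_9 - V_10)/1.6 = 0
  Node 10: (V_10 - V_6)/3 + (V_10 - V_9)/1.6 + (V_10 - 0)/2 = 0
Collecting terms (coefficients in siemens):
  0.00007583·V_0 - 0.00001333·V_1 - 0.0000625·V_4 = 1
  0.08994·V_1 - 0.00001333·V_0 - 0.06667·V_2 - 0.02326·V_5 = 0
  0.06973·V_2 - 0.06667·V_1 - 0.00303·V_3 - 0.00003704·V_6 = 0
  0.00308·V_3 - 0.00303·V_2 - 0.00005·V_7 = 0
  0.0005625·V_4 - 0.0000625·V_0 - 0.00004545·V_5 - 0.0004545·V_8 = 0
  0.02696·V_5 - 0.02326·V_1 - 0.00004545·V_4 - 0.00303·V_6 - 0.000625·V_9 = 0
  0.3474·V_6 - 0.00003704·V_2 - 0.00303·V_5 - 0.01099·V_7 - 0.3333·V_10 = 0
  0.8444·V_7 - 0.00005·V_3 - 0.01099·V_6 = 0
  0.0007576·V_8 - 0.0004545·V_4 - 0.000303·V_9 = 0
  0.6259·V_9 - 0.000625·V_5 - 0.000303·V_8 - 0.625·V_10 = 0
  1.458·V_10 - 0.3333·V_6 - 0.625·V_9 = 0
Solving these 11 simultaneous equations (Gaussian elimination) gives:
  V_0 = 16080 V, V_1 = 109.3 V, V_2 = 109.2 V, V_3 = 107.4 V
  V_4 = 3486 V, V_5 = 100.6 V, V_6 = 2.742 V, V_7 = 0.04205 V
  V_8 = 2093 V, V_9 = 3.041 V, V_10 = 1.93 V
R_eq = V_0 / 1 A = 16080 Ω = 16.08 kΩ

Final answer: 16.08 kΩ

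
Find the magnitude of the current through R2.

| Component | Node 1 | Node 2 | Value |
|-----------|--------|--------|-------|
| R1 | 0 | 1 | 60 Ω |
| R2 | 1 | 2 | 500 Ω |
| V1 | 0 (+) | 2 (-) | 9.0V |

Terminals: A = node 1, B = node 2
Nodal analysis, taking node 2 as the 0 V reference.
Source V1 fixes V_0 = 9 V.
KCL at each unknown node (sum of currents leaving = 0; resistances in Ω):
  Node 1: (V_1 - 9)/60 + (V_1 - 0)/500 = 0
Collecting terms: 0.01867 × V_1 = 0.15  =>  V_1 = 8.036 V
I_R2 = (V_1 - V_2)/R2 = (8.036 - 0)/500 = 0.01607 A
|I_R2| = 0.01607 A

Final answer: |I_R2| = 0.01607 A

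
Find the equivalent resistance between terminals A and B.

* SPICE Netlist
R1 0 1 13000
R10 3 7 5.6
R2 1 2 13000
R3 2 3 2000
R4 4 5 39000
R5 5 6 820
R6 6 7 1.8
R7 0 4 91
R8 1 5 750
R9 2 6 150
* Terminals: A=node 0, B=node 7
The network is not a plain series/parallel combination. Inject a 1 A test current into terminal A (node 0) and return it from terminal B (node 7); then R_eq = V_A / (1 A).
Nodal analysis, taking node 7 as the 0 V reference.
Current source I_test pushes 1 A into node 0 and draws it out of node 7.
KCL at each unknown node (sum of currents leaving = 0; resistances in Ω):
  Node 0: (V_0 - V_1)/13000 + (V_0 - V_4)/91 - 1 = 0
  Node 1: (V_1 - V_0)/13000 + (V_1 - V_2)/13000 + (V_1 - V_5)/750 = 0
  Node 2: (V_2 - V_1)/13000 + (V_2 - V_3)/2000 + (V_2 - V_6)/150 = 0
  Node 3: (V_3 - V_2)/2000 + (V_3 - 0)/5.6 = 0
  Node 4: (V_4 - V_0)/91 + (V_4 - V_5)/39000 = 0
  Node 5: (V_5 - V_1)/750 + (V_5 - V_4)/39000 + (V_5 - V_6)/820 = 0
  Node 6: (V_6 - V_2)/150 + (V_6 - V_5)/820 + (V_6 - 0)/1.8 = 0
Collecting terms (coefficients in siemens):
  0.01107·V_0 - 0.00007692·V_1 - 0.01099·V_4 = 1
  0.001487·V_1 - 0.00007692·V_0 - 0.00007692·V_2 - 0.001333·V_5 = 0
  0.007244·V_2 - 0.00007692·V_1 - 0.0005·V_3 - 0.006667·V_6 = 0
  0.1791·V_3 - 0.0005·V_2 = 0
  0.01101·V_4 - 0.01099·V_0 - 0.00002564·V_5 = 0
  0.002578·V_5 - 0.001333·V_1 - 0.00002564·V_4 - 0.00122·V_6 = 0
  0.5634·V_6 - 0.006667·V_2 - 0.00122·V_5 = 0
Solving these 7 simultaneous equations (Gaussian elimination) gives:
  V_0 = 10870 V, V_1 = 1231 V, V_2 = 14.72 V, V_3 = 0.04109 V
  V_4 = 10840 V, V_5 = 745.1 V, V_6 = 1.787 V
R_eq = V_0 / 1 A = 10870 Ω = 10.87 kΩ

Final answer: 10.87 kΩ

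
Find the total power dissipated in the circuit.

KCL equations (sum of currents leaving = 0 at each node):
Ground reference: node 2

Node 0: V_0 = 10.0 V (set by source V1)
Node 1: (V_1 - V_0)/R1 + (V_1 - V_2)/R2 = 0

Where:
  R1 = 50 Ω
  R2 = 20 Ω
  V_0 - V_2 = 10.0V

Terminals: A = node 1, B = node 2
Nodal analysis, taking node 2 as the 0 V reference.
Source V1 fixes V_0 = 10 V.
KCL at each unknown node (sum of currents leaving = 0; resistances in Ω):
  Node 1: (V_1 - 10)/50 + (V_1 - 0)/20 = 0
Collecting terms: 0.07 × V_1 = 0.2  =>  V_1 = 2.857 V
Power in each resistor, P = (ΔV)²/R:
  P_R1 = (10 - 2.857)²/50 = 1.02 W
  P_R2 = (2.857 - 0)²/20 = 0.4082 W
P_total = P_R1 + P_R2 = 1.429 W

Final answer: 1.429 W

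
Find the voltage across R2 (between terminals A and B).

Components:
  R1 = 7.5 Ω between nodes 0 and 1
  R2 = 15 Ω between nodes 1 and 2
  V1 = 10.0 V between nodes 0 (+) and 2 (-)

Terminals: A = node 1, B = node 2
R1 and R2 are in series across V1 (node 0 → node 1 → node 2), and the output A–B is taken across R2, so this is a voltage divider.
Series current: I = V1/(R1 + R2) = 10/(7.5 + 15) = 10/22.5 = 0.4444 A
V_R2 = I × R2 = V1 × R2/(R1 + R2) = 10 × 15/22.5 = 6.667 V

Final answer: 6.667 V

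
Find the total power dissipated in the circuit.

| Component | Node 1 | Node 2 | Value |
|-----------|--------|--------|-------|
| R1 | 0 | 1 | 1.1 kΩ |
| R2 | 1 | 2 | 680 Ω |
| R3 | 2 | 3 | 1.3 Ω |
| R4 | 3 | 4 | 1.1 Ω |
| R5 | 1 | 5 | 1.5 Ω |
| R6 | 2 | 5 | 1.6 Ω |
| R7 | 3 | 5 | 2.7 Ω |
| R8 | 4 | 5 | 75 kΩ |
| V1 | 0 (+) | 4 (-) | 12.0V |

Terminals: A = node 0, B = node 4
Nodal analysis, taking node 4 as the 0 V reference.
Source V1 fixes V_0 = 12 V.
KCL at each unknown node (sum of currents leaving = 0; resistances in Ω):
  Node 1: (V_1 - 12)/1100 + (V_1 - V_2)/680 + (V_1 - V_5)/1.5 = 0
  Node 2: (V_2 - V_1)/680 + (V_2 - V_3)/1.3 + (V_2 - V_5)/1.6 = 0
  Node 3: (V_3 - V_2)/1.3 + (V_3 - 0)/1.1 + (V_3 - V_5)/2.7 = 0
  Node 5: (V_5 - V_1)/1.5 + (V_5 - V_2)/1.6 + (V_5 - V_3)/2.7 + (V_5 - 0)/75000 = 0
Collecting terms (coefficients in siemens):
  0.669·V_1 - 0.001471·V_2 - 0.6667·V_5 = 0.01091
  1.396·V_2 - 0.001471·V_1 - 0.7692·V_3 - 0.625·V_5 = 0
  2.049·V_3 - 0.7692·V_2 - 0.3704·V_5 = 0
  1.662·V_5 - 0.6667·V_1 - 0.625·V_2 - 0.3704·V_3 = 0
Solving these 4 simultaneous equations (Gaussian elimination) gives:
  V_1 = 0.04338 V, V_2 = 0.01878 V, V_3 = 0.01196 V, V_5 = 0.02713 V
Power in each resistor, P = (ΔV)²/R:
  P_R1 = (12 - 0.04338)²/1100 = 0.13 W
  P_R2 = (0.04338 - 0.01878)²/680 = 0.0000008895 W
  P_R3 = (0.01878 - 0.01196)²/1.3 = 0.00003584 W
  P_R4 = (0.01196 - 0)²/1.1 = 0.00013 W
  P_R5 = (0.04338 - 0.02713)²/1.5 = 0.000176 W
  P_R6 = (0.01878 - 0.02713)²/1.6 = 0.00004351 W
  P_R7 = (0.01196 - 0.02713)²/2.7 = 0.00008523 W
  P_R8 = (0 - 0.02713)²/75000 = 0.000000009811 W
P_total = P_R1 + P_R2 + P_R3 + P_R4 + P_R5 + P_R6 + P_R7 + P_R8 = 0.1304 W

Final answer: 0.1304 W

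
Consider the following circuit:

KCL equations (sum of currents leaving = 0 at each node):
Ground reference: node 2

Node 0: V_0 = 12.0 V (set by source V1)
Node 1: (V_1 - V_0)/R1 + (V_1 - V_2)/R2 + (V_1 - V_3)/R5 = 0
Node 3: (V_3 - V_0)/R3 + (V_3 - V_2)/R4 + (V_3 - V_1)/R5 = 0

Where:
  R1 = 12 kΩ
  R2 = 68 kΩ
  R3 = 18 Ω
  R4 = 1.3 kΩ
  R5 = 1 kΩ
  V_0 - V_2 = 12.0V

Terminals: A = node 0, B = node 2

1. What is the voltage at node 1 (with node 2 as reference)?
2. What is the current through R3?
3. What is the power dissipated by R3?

Nodal analysis, taking node 2 as the 0 V reference.
Source V1 fixes V_0 = 12 V.
KCL at each unknown node (sum of currents leaving = 0; resistances in Ω):
  Node 1: (V_1 - 12)/12000 + (V_1 - 0)/68000 + (V_1 - V_3)/1000 = 0
  Node 3: (V_3 - 12)/18 + (V_3 - 0)/1300 + (V_3 - V_1)/1000 = 0
Collecting terms (coefficients in siemens):
  0.001098·V_1 - 0.001·V_3 = 0.001
  0.05732·V_3 - 0.001·V_1 = 0.6667
Determinant D = (0.001098)(0.05732) - (-0.001)(-0.001) = 0.00006194
V_1 = [(0.001)(0.05732) - (-0.001)(0.6667)]/D = 11.69 V
V_3 = [(0.001098)(0.6667) - (0.001)(-0.001)]/D = 11.83 V
Part 1:
  Read off the nodal solution: V_1 = 11.69 V
Part 2:
  I_R3 = (V_0 - V_3)/R3 = (12 - 11.83)/18 = 0.009249 A
  Magnitude: I_R3 = 0.009249 A
Part 3:
  I_R3 = (V_0 - V_3)/R3 = (12 - 11.83)/18 = 0.009249 A
  P_R3 = I_R3² × R3 = (0.009249)² × 18 = 0.00154 W

Final answers:
1. V_1 = 11.69 V
2. I_R3 = 0.009249 A
3. P_R3 = 0.00154 W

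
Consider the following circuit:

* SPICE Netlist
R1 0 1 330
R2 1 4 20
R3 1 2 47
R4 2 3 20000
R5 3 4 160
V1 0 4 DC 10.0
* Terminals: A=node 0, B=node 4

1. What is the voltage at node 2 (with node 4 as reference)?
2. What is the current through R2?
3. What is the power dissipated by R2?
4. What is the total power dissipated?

Nodal analysis, taking node 4 as the 0 V reference.
Source V1 fixes V_0 = 10 V.
KCL at each unknown node (sum of currents leaving = 0; resistances in Ω):
  Node 1: (V_1 - 10)/330 + (V_1 - 0)/20 + (V_1 - V_2)/47 = 0
  Node 2: (V_2 - V_1)/47 + (V_2 - V_3)/20000 = 0
  Node 3: (V_3 - V_2)/20000 + (V_3 - 0)/160 = 0
Collecting terms (coefficients in siemens):
  0.07431·V_1 - 0.02128·V_2 = 0.0303
  0.02133·V_2 - 0.02128·V_1 - 0.00005·V_3 = 0
  0.0063·V_3 - 0.00005·V_2 = 0
Solving these 3 simultaneous equations (Gaussian elimination) gives:
  V_1 = 0.5709 V, V_2 = 0.5696 V, V_3 = 0.00452 V
Part 1:
  Read off the nodal solution: V_2 = 0.5696 V
Part 2:
  I_R2 = (V_1 - V_4)/R2 = (0.5709 - 0)/20 = 0.02854 A
  Magnitude: I_R2 = 0.02854 A
Part 3:
  I_R2 = (V_1 - V_4)/R2 = (0.5709 - 0)/20 = 0.02854 A
  P_R2 = I_R2² × R2 = (0.02854)² × 20 = 0.0163 W
Part 4:
  Power in each resistor, P = (ΔV)²/R:
    P_R1 = (10 - 0.5709)²/330 = 0.2694 W
    P_R2 = (0.5709 - 0)²/20 = 0.0163 W
    P_R3 = (0.5709 - 0.5696)²/47 = 0.00000003752 W
    P_R4 = (0.5696 - 0.00452)²/20000 = 0.00001596 W
    P_R5 = (0.00452 - 0)²/160 = 0.0000001277 W
  P_total = P_R1 + P_R2 + P_R3 + P_R4 + P_R5 = 0.2857 W

Final answers:
1. V_2 = 0.5696 V
2. I_R2 = 0.02854 A
3. P_R2 = 0.0163 W
4. P_total = 0.2857 W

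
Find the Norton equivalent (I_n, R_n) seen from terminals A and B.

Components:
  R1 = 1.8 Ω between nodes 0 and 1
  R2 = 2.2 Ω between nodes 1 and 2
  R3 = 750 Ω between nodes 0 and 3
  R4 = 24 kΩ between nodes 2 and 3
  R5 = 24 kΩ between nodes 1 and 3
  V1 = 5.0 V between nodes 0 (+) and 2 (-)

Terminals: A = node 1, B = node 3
Find the Thévenin equivalent first; then I_n = V_th/R_th and R_n = R_th.
Step 1 — V_th is the open-circuit voltage V_A - V_B (nothing connected across the terminals).
Nodal analysis, taking node 2 as the 0 V reference.
Source V1 fixes V_0 = 5 V.
KCL at each unknown node (sum of currents leaving = 0; resistances in Ω):
  Node 1: (V_1 - 5)/1.8 + (V_1 - 0)/2.2 + (V_1 - V_3)/24000 = 0
  Node 3: (V_3 - 5)/750 + (V_3 - 0)/24000 + (V_3 - V_1)/24000 = 0
Collecting terms (coefficients in siemens):
  1.01·V_1 - 0.00004167·V_3 = 2.778
  0.001417·V_3 - 0.00004167·V_1 = 0.006667
Determinant D = (1.01)(0.001417) - (-0.00004167)(-0.00004167) = 0.001431
V_1 = [(2.778)(0.001417) - (-0.00004167)(0.006667)]/D = 2.75 V
V_3 = [(1.01)(0.006667) - (2.778)(-0.00004167)]/D = 4.787 V
V_th = V_1 - V_3 = 2.75 - 4.787 = -2.037 V
Step 2 — R_th: zero the source — replace V1 by a short circuit (node 2 merges into node 0) — and find the resistance seen between A (node 1) and B (node 3).
Reduce the network between node 1 (A) and node 3 (B) by series/parallel combination:
  Rp1 = R1 ‖ R2 (parallel, both between nodes 0 and 1) = 1/(1/1.8 + 1/2.2) = 0.99 Ω
  Rp2 = R3 ‖ R4 (parallel, both between nodes 0 and 3) = 1/(1/750 + 1/24000) = 727.3 Ω
  Rs1 = Rp1 + Rp2 (series, joined only at node 0) = 0.99 + 727.3 = 728.3 Ω
  Rp3 = R5 ‖ Rs1 (parallel, both between nodes 1 and 3) = 1/(1/24000 + 1/728.3) = 706.8 Ω
R_th = 706.8 Ω
I_n = V_th/R_th = -2.037/706.8 = -0.002881 A, and R_n = R_th = 706.8 Ω

Final answer: I_n = -0.002881 A, R_n = 706.8 Ω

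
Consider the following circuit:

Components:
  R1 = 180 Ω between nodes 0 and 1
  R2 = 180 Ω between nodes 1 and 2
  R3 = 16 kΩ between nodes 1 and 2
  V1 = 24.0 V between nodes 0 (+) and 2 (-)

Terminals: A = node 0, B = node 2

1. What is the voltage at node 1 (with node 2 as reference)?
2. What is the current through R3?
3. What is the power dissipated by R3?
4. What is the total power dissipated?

Nodal analysis, taking node 2 as the 0 V reference.
Source V1 fixes V_0 = 24 V.
KCL at each unknown node (sum of currents leaving = 0; resistances in Ω):
  Node 1: (V_1 - 24)/180 + (V_1 - 0)/180 + (V_1 - 0)/16000 = 0
Collecting terms: 0.01117 × V_1 = 0.1333  =>  V_1 = 11.93 V
Part 1:
  Read off the nodal solution: V_1 = 11.93 V
Part 2:
  I_R3 = (V_1 - V_2)/R3 = (11.93 - 0)/16000 = 0.0007458 A
  Magnitude: I_R3 = 0.0007458 A
Part 3:
  I_R3 = (V_1 - V_2)/R3 = (11.93 - 0)/16000 = 0.0007458 A
  P_R3 = I_R3² × R3 = (0.0007458)² × 16000 = 0.0089 W
Part 4:
  Power in each resistor, P = (ΔV)²/R:
    P_R1 = (24 - 11.93)²/180 = 0.809 W
    P_R2 = (11.93 - 0)²/180 = 0.7911 W
    P_R3 = (11.93 - 0)²/16000 = 0.0089 W
  P_total = P_R1 + P_R2 + P_R3 = 1.609 W

Final answers:
1. V_1 = 11.93 V
2. I_R3 = 0.0007458 A
3. P_R3 = 0.0089 W
4. P_total = 1.609 W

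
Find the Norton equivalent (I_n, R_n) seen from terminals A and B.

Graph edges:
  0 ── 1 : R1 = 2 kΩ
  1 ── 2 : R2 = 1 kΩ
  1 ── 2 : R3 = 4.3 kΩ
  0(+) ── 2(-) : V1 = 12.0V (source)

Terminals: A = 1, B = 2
Find the Thévenin equivalent first; then I_n = V_th/R_th and R_n = R_th.
Step 1 — V_th is the open-circuit voltage V_A - V_B (nothing connected across the terminals).
Nodal analysis, taking node 2 as the 0 V reference.
Source V1 fixes V_0 = 12 V.
KCL at each unknown node (sum of currents leaving = 0; resistances in Ω):
  Node 1: (V_1 - 12)/2000 + (V_1 - 0)/1000 + (V_1 - 0)/4300 = 0
Collecting terms: 0.001733 × V_1 = 0.006  =>  V_1 = 3.463 V
V_th = V_1 - V_2 = 3.463 - 0 = 3.463 V
Step 2 — R_th: zero the source — replace V1 by a short circuit (node 2 merges into node 0) — and find the resistance seen between A (node 1) and B (node 0).
Reduce the network between node 1 (A) and node 0 (B) by series/parallel combination:
  Rp1 = R1 ‖ R2 ‖ R3 (parallel, all between nodes 0 and 1) = 1/(1/2000 + 1/1000 + 1/4300) = 577.2 Ω
R_th = 577.2 Ω
I_n = V_th/R_th = 3.463/577.2 = 0.006 A, and R_n = R_th = 577.2 Ω

Final answer: I_n = 0.006 A, R_n = 577.2 Ω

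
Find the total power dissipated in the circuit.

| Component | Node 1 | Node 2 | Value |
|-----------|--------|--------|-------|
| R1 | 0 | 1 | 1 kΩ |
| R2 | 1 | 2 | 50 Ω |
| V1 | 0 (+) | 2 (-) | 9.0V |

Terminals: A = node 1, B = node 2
Nodal analysis, taking node 2 as the 0 V reference.
Source V1 fixes V_0 = 9 V.
KCL at each unknown node (sum of currents leaving = 0; resistances in Ω):
  Node 1: (V_1 - 9)/1000 + (V_1 - 0)/50 = 0
Collecting terms: 0.021 × V_1 = 0.009  =>  V_1 = 0.4286 V
Power in each resistor, P = (ΔV)²/R:
  P_R1 = (9 - 0.4286)²/1000 = 0.07347 W
  P_R2 = (0.4286 - 0)²/50 = 0.003673 W
P_total = P_R1 + P_R2 = 0.07714 W

Final answer: 0.07714 W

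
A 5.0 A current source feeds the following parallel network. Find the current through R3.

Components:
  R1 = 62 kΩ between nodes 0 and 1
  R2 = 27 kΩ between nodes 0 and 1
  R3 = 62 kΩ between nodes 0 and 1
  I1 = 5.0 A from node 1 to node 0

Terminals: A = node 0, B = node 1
All resistors sit directly between nodes 0 and 1, so they are in parallel and share one voltage V; the full source current 5 A splits among them.
1/R_par = 1/62000 + 1/27000 + 1/62000 = 0.0000693 S  =>  R_par = 14430 Ω
V = I × R_par = 5 × 14430 = 72160 V
I_R3 = V/R3 = 72160/62000 = 1.164 A

Final answer: 1.164 A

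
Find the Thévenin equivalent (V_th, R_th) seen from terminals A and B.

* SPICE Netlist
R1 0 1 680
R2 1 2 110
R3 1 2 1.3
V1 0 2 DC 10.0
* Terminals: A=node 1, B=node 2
Step 1 — V_th is the open-circuit voltage V_A - V_B (nothing connected across the terminals).
Nodal analysis, taking node 2 as the 0 V reference.
Source V1 fixes V_0 = 10 V.
KCL at each unknown node (sum of currents leaving = 0; resistances in Ω):
  Node 1: (V_1 - 10)/680 + (V_1 - 0)/110 + (V_1 - 0)/1.3 = 0
Collecting terms: 0.7798 × V_1 = 0.01471  =>  V_1 = 0.01886 V
V_th = V_1 - V_2 = 0.01886 - 0 = 0.01886 V
Step 2 — R_th: zero the source — replace V1 by a short circuit (node 2 merges into node 0) — and find the resistance seen between A (node 1) and B (node 0).
Reduce the network between node 1 (A) and node 0 (B) by series/parallel combination:
  Rp1 = R1 ‖ R2 ‖ R3 (parallel, all between nodes 0 and 1) = 1/(1/680 + 1/110 + 1/1.3) = 1.282 Ω
R_th = 1.282 Ω

Final answer: V_th = 0.01886 V, R_th = 1.282 Ω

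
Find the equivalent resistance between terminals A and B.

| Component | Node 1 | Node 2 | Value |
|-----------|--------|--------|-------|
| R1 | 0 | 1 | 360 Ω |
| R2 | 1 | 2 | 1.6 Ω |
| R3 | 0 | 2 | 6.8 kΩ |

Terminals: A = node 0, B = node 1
Reduce the network between node 0 (A) and node 1 (B) by series/parallel combination:
  Rs1 = R3 + R2 (series, joined only at node 2) = 6800 + 1.6 = 6802 Ω
  Rp1 = R1 ‖ Rs1 (parallel, both between nodes 0 and 1) = 1/(1/360 + 1/6802) = 341.9 Ω
R_eq = 341.9 Ω

Final answer: 341.9 Ω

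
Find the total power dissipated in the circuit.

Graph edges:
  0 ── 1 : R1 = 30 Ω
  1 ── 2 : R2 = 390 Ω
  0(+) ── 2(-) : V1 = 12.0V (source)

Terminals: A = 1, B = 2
Nodal analysis, taking node 2 as the 0 V reference.
Source V1 fixes V_0 = 12 V.
KCL at each unknown node (sum of currents leaving = 0; resistances in Ω):
  Node 1: (V_1 - 12)/30 + (V_1 - 0)/390 = 0
Collecting terms: 0.0359 × V_1 = 0.4  =>  V_1 = 11.14 V
Power in each resistor, P = (ΔV)²/R:
  P_R1 = (12 - 11.14)²/30 = 0.02449 W
  P_R2 = (11.14 - 0)²/390 = 0.3184 W
P_total = P_R1 + P_R2 = 0.3429 W

Final answer: 0.3429 W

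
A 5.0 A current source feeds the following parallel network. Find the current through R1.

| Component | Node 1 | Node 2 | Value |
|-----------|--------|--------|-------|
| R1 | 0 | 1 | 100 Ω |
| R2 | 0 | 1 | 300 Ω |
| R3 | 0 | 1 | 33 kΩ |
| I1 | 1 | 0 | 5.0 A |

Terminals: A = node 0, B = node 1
All resistors sit directly between nodes 0 and 1, so they are in parallel and share one voltage V; the full source current 5 A splits among them.
1/R_par = 1/100 + 1/300 + 1/33000 = 0.01336 S  =>  R_par = 74.83 Ω
V = I × R_par = 5 × 74.83 = 374.1 V
I_R1 = V/R1 = 374.1/100 = 3.741 A

Final answer: 3.741 A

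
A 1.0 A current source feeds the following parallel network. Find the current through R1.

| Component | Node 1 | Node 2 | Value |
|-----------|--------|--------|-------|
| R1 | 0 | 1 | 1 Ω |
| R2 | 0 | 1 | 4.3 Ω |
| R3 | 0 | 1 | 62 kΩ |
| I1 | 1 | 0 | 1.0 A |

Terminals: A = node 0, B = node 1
All resistors sit directly between nodes 0 and 1, so they are in parallel and share one voltage V; the full source current 1 A splits among them.
1/R_par = 1/1 + 1/4.3 + 1/62000 = 1.233 S  =>  R_par = 0.8113 Ω
V = I × R_par = 1 × 0.8113 = 0.8113 V
I_R1 = V/R1 = 0.8113/1 = 0.8113 A

Final answer: 0.8113 A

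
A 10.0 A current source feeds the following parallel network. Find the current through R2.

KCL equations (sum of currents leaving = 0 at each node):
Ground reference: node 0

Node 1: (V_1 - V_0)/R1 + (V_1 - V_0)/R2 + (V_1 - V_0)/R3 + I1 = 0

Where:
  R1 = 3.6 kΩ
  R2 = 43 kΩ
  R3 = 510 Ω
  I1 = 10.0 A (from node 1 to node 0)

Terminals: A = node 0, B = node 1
All resistors sit directly between nodes 0 and 1, so they are in parallel and share one voltage V; the full source current 10 A splits among them.
1/R_par = 1/3600 + 1/43000 + 1/510 = 0.002262 S  =>  R_par = 442.1 Ω
V = I × R_par = 10 × 442.1 = 4421 V
I_R2 = V/R2 = 4421/43000 = 0.1028 A

Final answer: 0.1028 A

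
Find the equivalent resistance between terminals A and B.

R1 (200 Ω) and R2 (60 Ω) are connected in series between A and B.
Reduce the network between node 0 (A) and node 2 (B) by series/parallel combination:
  Rs1 = R1 + R2 (series, joined only at node 1) = 200 + 60 = 260 Ω
R_eq = 260 Ω

Final answer: 260 Ω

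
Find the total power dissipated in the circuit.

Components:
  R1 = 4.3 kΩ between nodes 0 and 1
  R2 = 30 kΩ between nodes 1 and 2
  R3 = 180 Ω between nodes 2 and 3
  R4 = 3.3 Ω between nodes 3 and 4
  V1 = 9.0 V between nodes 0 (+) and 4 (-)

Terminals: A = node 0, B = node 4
Nodal analysis, taking node 4 as the 0 V reference.
Source V1 fixes V_0 = 9 V.
KCL at each unknown node (sum of currents leaving = 0; resistances in Ω):
  Node 1: (V_1 - 9)/4300 + (V_1 - V_2)/30000 = 0
  Node 2: (V_2 - V_1)/30000 + (V_2 - V_3)/180 = 0
  Node 3: (V_3 - V_2)/180 + (V_3 - 0)/3.3 = 0
Collecting terms (coefficients in siemens):
  0.0002659·V_1 - 0.00003333·V_2 = 0.002093
  0.005589·V_2 - 0.00003333·V_1 - 0.005556·V_3 = 0
  0.3086·V_3 - 0.005556·V_2 = 0
Solving these 3 simultaneous equations (Gaussian elimination) gives:
  V_1 = 7.878 V, V_2 = 0.04784 V, V_3 = 0.0008613 V
Power in each resistor, P = (ΔV)²/R:
  P_R1 = (9 - 7.878)²/4300 = 0.0002929 W
  P_R2 = (7.878 - 0.04784)²/30000 = 0.002044 W
  P_R3 = (0.04784 - 0.0008613)²/180 = 0.00001226 W
  P_R4 = (0.0008613 - 0)²/3.3 = 0.0000002248 W
P_total = P_R1 + P_R2 + P_R3 + P_R4 = 0.002349 W

Final answer: 0.002349 W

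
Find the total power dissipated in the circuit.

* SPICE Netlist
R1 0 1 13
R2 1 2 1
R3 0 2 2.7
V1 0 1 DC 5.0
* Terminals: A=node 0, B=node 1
Nodal analysis, taking node 1 as the 0 V reference.
Source V1 fixes V_0 = 5 V.
KCL at each unknown node (sum of currents leaving = 0; resistances in Ω):
  Node 2: (V_2 - 0)/1 + (V_2 - 5)/2.7 = 0
Collecting terms: 1.37 × V_2 = 1.852  =>  V_2 = 1.351 V
Power in each resistor, P = (ΔV)²/R:
  P_R1 = (5 - 0)²/13 = 1.923 W
  P_R2 = (0 - 1.351)²/1 = 1.826 W
  P_R3 = (5 - 1.351)²/2.7 = 4.931 W
P_total = P_R1 + P_R2 + P_R3 = 8.68 W

Final answer: 8.68 W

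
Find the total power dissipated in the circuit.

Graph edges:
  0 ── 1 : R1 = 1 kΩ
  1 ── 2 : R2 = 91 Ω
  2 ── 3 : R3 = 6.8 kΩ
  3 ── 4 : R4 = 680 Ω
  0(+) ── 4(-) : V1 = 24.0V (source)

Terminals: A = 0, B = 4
Nodal analysis, taking node 4 as the 0 V reference.
Source V1 fixes V_0 = 24 V.
KCL at each unknown node (sum of currents leaving = 0; resistances in Ω):
  Node 1: (V_1 - 24)/1000 + (V_1 - V_2)/91 = 0
  Node 2: (V_2 - V_1)/91 + (V_2 - V_3)/6800 = 0
  Node 3: (V_3 - V_2)/6800 + (V_3 - 0)/680 = 0
Collecting terms (coefficients in siemens):
  0.01199·V_1 - 0.01099·V_2 = 0.024
  0.01114·V_2 - 0.01099·V_1 - 0.0001471·V_3 = 0
  0.001618·V_3 - 0.0001471·V_2 = 0
Solving these 3 simultaneous equations (Gaussian elimination) gives:
  V_1 = 21.2 V, V_2 = 20.95 V, V_3 = 1.904 V
Power in each resistor, P = (ΔV)²/R:
  P_R1 = (24 - 21.2)²/1000 = 0.007841 W
  P_R2 = (21.2 - 20.95)²/91 = 0.0007135 W
  P_R3 = (20.95 - 1.904)²/6800 = 0.05332 W
  P_R4 = (1.904 - 0)²/680 = 0.005332 W
P_total = P_R1 + P_R2 + P_R3 + P_R4 = 0.0672 W

Final answer: 0.0672 W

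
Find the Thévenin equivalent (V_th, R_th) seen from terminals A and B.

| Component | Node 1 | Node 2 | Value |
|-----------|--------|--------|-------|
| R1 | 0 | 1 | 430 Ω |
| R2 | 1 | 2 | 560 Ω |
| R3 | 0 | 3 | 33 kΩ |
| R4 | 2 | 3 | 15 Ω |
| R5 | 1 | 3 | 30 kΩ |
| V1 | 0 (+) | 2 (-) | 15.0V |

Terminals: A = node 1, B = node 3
Step 1 — V_th is the open-circuit voltage V_A - V_B (nothing connected across the terminals).
Nodal analysis, taking node 2 as the 0 V reference.
Source V1 fixes V_0 = 15 V.
KCL at each unknown node (sum of currents leaving = 0; resistances in Ω):
  Node 1: (V_1 - 15)/430 + (V_1 - 0)/560 + (V_1 - V_3)/30000 = 0
  Node 3: (V_3 - 15)/33000 + (V_3 - 0)/15 + (V_3 - V_1)/30000 = 0
Collecting terms (coefficients in siemens):
  0.004145·V_1 - 0.00003333·V_3 = 0.03488
  0.06673·V_3 - 0.00003333·V_1 = 0.0004545
Determinant D = (0.004145)(0.06673) - (-0.00003333)(-0.00003333) = 0.0002766
V_1 = [(0.03488)(0.06673) - (-0.00003333)(0.0004545)]/D = 8.417 V
V_3 = [(0.004145)(0.0004545) - (0.03488)(-0.00003333)]/D = 0.01102 V
V_th = V_1 - V_3 = 8.417 - 0.01102 = 8.406 V
Step 2 — R_th: zero the source — replace V1 by a short circuit (node 2 merges into node 0) — and find the resistance seen between A (node 1) and B (node 3).
Reduce the network between node 1 (A) and node 3 (B) by series/parallel combination:
  Rp1 = R1 ‖ R2 (parallel, both between nodes 0 and 1) = 1/(1/430 + 1/560) = 243.2 Ω
  Rp2 = R3 ‖ R4 (parallel, both between nodes 0 and 3) = 1/(1/33000 + 1/15) = 14.99 Ω
  Rs1 = Rp1 + Rp2 (series, joined only at node 0) = 243.2 + 14.99 = 258.2 Ω
  Rp3 = R5 ‖ Rs1 (parallel, both between nodes 1 and 3) = 1/(1/30000 + 1/258.2) = 256 Ω
R_th = 256 Ω

Final answer: V_th = 8.406 V, R_th = 256 Ω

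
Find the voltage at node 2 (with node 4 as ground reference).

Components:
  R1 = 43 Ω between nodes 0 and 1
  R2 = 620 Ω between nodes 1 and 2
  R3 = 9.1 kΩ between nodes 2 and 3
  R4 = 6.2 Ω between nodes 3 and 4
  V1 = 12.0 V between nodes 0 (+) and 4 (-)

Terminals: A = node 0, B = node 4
Nodal analysis, taking node 4 as the 0 V reference.
Source V1 fixes V_0 = 12 V.
KCL at each unknown node (sum of currents leaving = 0; resistances in Ω):
  Node 1: (V_1 - 12)/43 + (V_1 - V_2)/620 = 0
  Node 2: (V_2 - V_1)/620 + (V_2 - V_3)/9100 = 0
  Node 3: (V_3 - V_2)/9100 + (V_3 - 0)/6.2 = 0
Collecting terms (coefficients in siemens):
  0.02487·V_1 - 0.001613·V_2 = 0.2791
  0.001723·V_2 - 0.001613·V_1 - 0.0001099·V_3 = 0
  0.1614·V_3 - 0.0001099·V_2 = 0
Solving these 3 simultaneous equations (Gaussian elimination) gives:
  V_1 = 11.95 V, V_2 = 11.19 V, V_3 = 0.007616 V
The requested potential is V_2 = 11.19 V.

Final answer: V_2 = 11.19 V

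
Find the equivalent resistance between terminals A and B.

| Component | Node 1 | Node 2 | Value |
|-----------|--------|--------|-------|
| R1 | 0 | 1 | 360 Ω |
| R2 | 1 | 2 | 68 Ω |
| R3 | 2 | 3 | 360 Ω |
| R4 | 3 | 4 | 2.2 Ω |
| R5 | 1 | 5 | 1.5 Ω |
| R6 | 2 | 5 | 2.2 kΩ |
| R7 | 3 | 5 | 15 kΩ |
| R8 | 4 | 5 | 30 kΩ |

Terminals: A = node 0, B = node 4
The network is not a plain series/parallel combination. Inject a 1 A test current into terminal A (node 0) and return it from terminal B (node 4); then R_eq = V_A / (1 A).
Nodal analysis, taking node 4 as the 0 V reference.
Current source I_test pushes 1 A into node 0 and draws it out of node 4.
KCL at each unknown node (sum of currents leaving = 0; resistances in Ω):
  Node 0: (V_0 - V_1)/360 - 1 = 0
  Node 1: (V_1 - V_0)/360 + (V_1 - V_2)/68 + (V_1 - V_5)/1.5 = 0
  Node 2: (V_2 - V_1)/68 + (V_2 - V_3)/360 + (V_2 - V_5)/2200 = 0
  Node 3: (V_3 - V_2)/360 + (V_3 - 0)/2.2 + (V_3 - V_5)/15000 = 0
  Node 5: (V_5 - V_1)/1.5 + (V_5 - V_2)/2200 + (V_5 - V_3)/15000 + (V_5 - 0)/30000 = 0
Collecting terms (coefficients in siemens):
  0.002778·V_0 - 0.002778·V_1 = 1
  0.6842·V_1 - 0.002778·V_0 - 0.01471·V_2 - 0.6667·V_5 = 0
  0.01794·V_2 - 0.01471·V_1 - 0.002778·V_3 - 0.0004545·V_5 = 0
  0.4574·V_3 - 0.002778·V_2 - 0.00006667·V_5 = 0
  0.6672·V_5 - 0.6667·V_1 - 0.0004545·V_2 - 0.00006667·V_3 = 0
Solving these 5 simultaneous equations (Gaussian elimination) gives:
  V_0 = 770.7 V, V_1 = 410.7 V, V_2 = 347.4 V, V_3 = 2.17 V
  V_5 = 410.6 V
R_eq = V_0 / 1 A = 770.7 Ω

Final answer: 770.7 Ω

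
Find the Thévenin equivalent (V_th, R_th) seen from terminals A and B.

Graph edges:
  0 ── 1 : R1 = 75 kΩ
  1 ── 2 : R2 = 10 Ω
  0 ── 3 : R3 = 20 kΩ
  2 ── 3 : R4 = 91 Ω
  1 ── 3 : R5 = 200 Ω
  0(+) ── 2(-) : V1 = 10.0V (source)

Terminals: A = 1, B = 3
Step 1 — V_th is the open-circuit voltage V_A - V_B (nothing connected across the terminals).
Nodal analysis, taking node 2 as the 0 V reference.
Source V1 fixes V_0 = 10 V.
KCL at each unknown node (sum of currents leaving = 0; resistances in Ω):
  Node 1: (V_1 - 10)/75000 + (V_1 - 0)/10 + (V_1 - V_3)/200 = 0
  Node 3: (V_3 - 10)/20000 + (V_3 - 0)/91 + (V_3 - V_1)/200 = 0
Collecting terms (coefficients in siemens):
  0.105·V_1 - 0.005·V_3 = 0.0001333
  0.01604·V_3 - 0.005·V_1 = 0.0005
Determinant D = (0.105)(0.01604) - (-0.005)(-0.005) = 0.001659
V_1 = [(0.0001333)(0.01604) - (-0.005)(0.0005)]/D = 0.002795 V
V_3 = [(0.105)(0.0005) - (0.0001333)(-0.005)]/D = 0.03205 V
V_th = V_1 - V_3 = 0.002795 - 0.03205 = -0.02925 V
Step 2 — R_th: zero the source — replace V1 by a short circuit (node 2 merges into node 0) — and find the resistance seen between A (node 1) and B (node 3).
Reduce the network between node 1 (A) and node 3 (B) by series/parallel combination:
  Rp1 = R1 ‖ R2 (parallel, both between nodes 0 and 1) = 1/(1/75000 + 1/10) = 9.999 Ω
  Rp2 = R3 ‖ R4 (parallel, both between nodes 0 and 3) = 1/(1/20000 + 1/91) = 90.59 Ω
  Rs1 = Rp1 + Rp2 (series, joined only at node 0) = 9.999 + 90.59 = 100.6 Ω
  Rp3 = R5 ‖ Rs1 (parallel, both between nodes 1 and 3) = 1/(1/200 + 1/100.6) = 66.93 Ω
R_th = 66.93 Ω

Final answer: V_th = -0.02925 V, R_th = 66.93 Ω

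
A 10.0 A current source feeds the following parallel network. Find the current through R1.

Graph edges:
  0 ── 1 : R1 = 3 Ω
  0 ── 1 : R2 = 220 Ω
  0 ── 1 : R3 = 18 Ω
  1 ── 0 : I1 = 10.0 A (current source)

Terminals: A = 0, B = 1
All resistors sit directly between nodes 0 and 1, so they are in parallel and share one voltage V; the full source current 10 A splits among them.
1/R_par = 1/3 + 1/220 + 1/18 = 0.3934 S  =>  R_par = 2.542 Ω
V = I × R_par = 10 × 2.542 = 25.42 V
I_R1 = V/R1 = 25.42/3 = 8.472 A

Final answer: 8.472 A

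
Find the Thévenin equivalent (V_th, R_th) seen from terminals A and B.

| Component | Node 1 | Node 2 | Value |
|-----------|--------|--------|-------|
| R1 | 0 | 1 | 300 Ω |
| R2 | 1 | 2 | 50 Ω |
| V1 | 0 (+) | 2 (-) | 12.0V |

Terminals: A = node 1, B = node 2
Step 1 — V_th is the open-circuit voltage V_A - V_B (nothing connected across the terminals).
Nodal analysis, taking node 2 as the 0 V reference.
Source V1 fixes V_0 = 12 V.
KCL at each unknown node (sum of currents leaving = 0; resistances in Ω):
  Node 1: (V_1 - 12)/300 + (V_1 - 0)/50 = 0
Collecting terms: 0.02333 × V_1 = 0.04  =>  V_1 = 1.714 V
V_th = V_1 - V_2 = 1.714 - 0 = 1.714 V
Step 2 — R_th: zero the source — replace V1 by a short circuit (node 2 merges into node 0) — and find the resistance seen between A (node 1) and B (node 0).
Reduce the network between node 1 (A) and node 0 (B) by series/parallel combination:
  Rp1 = R1 ‖ R2 (parallel, both between nodes 0 and 1) = 1/(1/300 + 1/50) = 42.86 Ω
R_th = 42.86 Ω

Final answer: V_th = 1.714 V, R_th = 42.86 Ω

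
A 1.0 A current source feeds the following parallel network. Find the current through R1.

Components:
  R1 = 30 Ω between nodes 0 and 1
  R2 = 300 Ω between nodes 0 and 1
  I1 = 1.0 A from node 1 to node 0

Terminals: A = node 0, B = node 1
All resistors sit directly between nodes 0 and 1, so they are in parallel and share one voltage V; the full source current 1 A splits among them.
1/R_par = 1/30 + 1/300 = 0.03667 S  =>  R_par = 27.27 Ω
V = I × R_par = 1 × 27.27 = 27.27 V
I_R1 = V/R1 = 27.27/30 = 0.9091 A

Final answer: 0.9091 A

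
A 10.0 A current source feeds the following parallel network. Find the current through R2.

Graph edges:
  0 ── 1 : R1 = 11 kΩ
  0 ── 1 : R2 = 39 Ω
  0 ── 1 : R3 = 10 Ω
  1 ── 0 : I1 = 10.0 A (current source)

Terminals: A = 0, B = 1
All resistors sit directly between nodes 0 and 1, so they are in parallel and share one voltage V; the full source current 10 A splits among them.
1/R_par = 1/11000 + 1/39 + 1/10 = 0.1257 S  =>  R_par = 7.953 Ω
V = I × R_par = 10 × 7.953 = 79.53 V
I_R2 = V/R2 = 79.53/39 = 2.039 A

Final answer: 2.039 A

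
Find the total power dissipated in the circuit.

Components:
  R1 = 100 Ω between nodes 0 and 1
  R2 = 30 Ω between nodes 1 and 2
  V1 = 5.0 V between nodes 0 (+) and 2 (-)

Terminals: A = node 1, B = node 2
Nodal analysis, taking node 2 as the 0 V reference.
Source V1 fixes V_0 = 5 V.
KCL at each unknown node (sum of currents leaving = 0; resistances in Ω):
  Node 1: (V_1 - 5)/100 + (V_1 - 0)/30 = 0
Collecting terms: 0.04333 × V_1 = 0.05  =>  V_1 = 1.154 V
Power in each resistor, P = (ΔV)²/R:
  P_R1 = (5 - 1.154)²/100 = 0.1479 W
  P_R2 = (1.154 - 0)²/30 = 0.04438 W
P_total = P_R1 + P_R2 = 0.1923 W

Final answer: 0.1923 W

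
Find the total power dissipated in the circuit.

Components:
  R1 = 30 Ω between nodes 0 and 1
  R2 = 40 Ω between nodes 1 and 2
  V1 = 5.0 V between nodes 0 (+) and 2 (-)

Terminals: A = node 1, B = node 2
Nodal analysis, taking node 2 as the 0 V reference.
Source V1 fixes V_0 = 5 V.
KCL at each unknown node (sum of currents leaving = 0; resistances in Ω):
  Node 1: (V_1 - 5)/30 + (V_1 - 0)/40 = 0
Collecting terms: 0.05833 × V_1 = 0.1667  =>  V_1 = 2.857 V
Power in each resistor, P = (ΔV)²/R:
  P_R1 = (5 - 2.857)²/30 = 0.1531 W
  P_R2 = (2.857 - 0)²/40 = 0.2041 W
P_total = P_R1 + P_R2 = 0.3571 W

Final answer: 0.3571 W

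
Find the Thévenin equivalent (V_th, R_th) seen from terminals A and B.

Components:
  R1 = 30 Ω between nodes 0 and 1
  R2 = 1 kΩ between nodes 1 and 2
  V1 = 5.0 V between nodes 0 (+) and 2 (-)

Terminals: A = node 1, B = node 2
Step 1 — V_th is the open-circuit voltage V_A - V_B (nothing connected across the terminals).
Nodal analysis, taking node 2 as the 0 V reference.
Source V1 fixes V_0 = 5 V.
KCL at each unknown node (sum of currents leaving = 0; resistances in Ω):
  Node 1: (V_1 - 5)/30 + (V_1 - 0)/1000 = 0
Collecting terms: 0.03433 × V_1 = 0.1667  =>  V_1 = 4.854 V
V_th = V_1 - V_2 = 4.854 - 0 = 4.854 V
Step 2 — R_th: zero the source — replace V1 by a short circuit (node 2 merges into node 0) — and find the resistance seen between A (node 1) and B (node 0).
Reduce the network between node 1 (A) and node 0 (B) by series/parallel combination:
  Rp1 = R1 ‖ R2 (parallel, both between nodes 0 and 1) = 1/(1/30 + 1/1000) = 29.13 Ω
R_th = 29.13 Ω

Final answer: V_th = 4.854 V, R_th = 29.13 Ω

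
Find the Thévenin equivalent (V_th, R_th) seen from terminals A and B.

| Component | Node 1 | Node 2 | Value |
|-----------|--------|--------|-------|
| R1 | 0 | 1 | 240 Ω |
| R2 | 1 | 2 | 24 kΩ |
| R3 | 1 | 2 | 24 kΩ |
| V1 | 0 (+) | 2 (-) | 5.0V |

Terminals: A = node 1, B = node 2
Step 1 — V_th is the open-circuit voltage V_A - V_B (nothing connected across the terminals).
Nodal analysis, taking node 2 as the 0 V reference.
Source V1 fixes V_0 = 5 V.
KCL at each unknown node (sum of currents leaving = 0; resistances in Ω):
  Node 1: (V_1 - 5)/240 + (V_1 - 0)/24000 + (V_1 - 0)/24000 = 0
Collecting terms: 0.00425 × V_1 = 0.02083  =>  V_1 = 4.902 V
V_th = V_1 - V_2 = 4.902 - 0 = 4.902 V
Step 2 — R_th: zero the source — replace V1 by a short circuit (node 2 merges into node 0) — and find the resistance seen between A (node 1) and B (node 0).
Reduce the network between node 1 (A) and node 0 (B) by series/parallel combination:
  Rp1 = R1 ‖ R2 ‖ R3 (parallel, all between nodes 0 and 1) = 1/(1/240 + 1/24000 + 1/24000) = 235.3 Ω
R_th = 235.3 Ω

Final answer: V_th = 4.902 V, R_th = 235.3 Ω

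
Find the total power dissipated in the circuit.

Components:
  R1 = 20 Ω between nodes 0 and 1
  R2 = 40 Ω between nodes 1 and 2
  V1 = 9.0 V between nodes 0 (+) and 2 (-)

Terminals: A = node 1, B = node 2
Nodal analysis, taking node 2 as the 0 V reference.
Source V1 fixes V_0 = 9 V.
KCL at each unknown node (sum of currents leaving = 0; resistances in Ω):
  Node 1: (V_1 - 9)/20 + (V_1 - 0)/40 = 0
Collecting terms: 0.075 × V_1 = 0.45  =>  V_1 = 6 V
Power in each resistor, P = (ΔV)²/R:
  P_R1 = (9 - 6)²/20 = 0.45 W
  P_R2 = (6 - 0)²/40 = 0.9 W
P_total = P_R1 + P_R2 = 1.35 W

Final answer: 1.35 W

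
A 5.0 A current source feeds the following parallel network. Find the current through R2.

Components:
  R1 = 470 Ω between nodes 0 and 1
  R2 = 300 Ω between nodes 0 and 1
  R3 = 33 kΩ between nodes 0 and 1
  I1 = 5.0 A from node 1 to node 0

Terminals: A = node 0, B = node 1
All resistors sit directly between nodes 0 and 1, so they are in parallel and share one voltage V; the full source current 5 A splits among them.
1/R_par = 1/470 + 1/300 + 1/33000 = 0.005491 S  =>  R_par = 182.1 Ω
V = I × R_par = 5 × 182.1 = 910.5 V
I_R2 = V/R2 = 910.5/300 = 3.035 A

Final answer: 3.035 A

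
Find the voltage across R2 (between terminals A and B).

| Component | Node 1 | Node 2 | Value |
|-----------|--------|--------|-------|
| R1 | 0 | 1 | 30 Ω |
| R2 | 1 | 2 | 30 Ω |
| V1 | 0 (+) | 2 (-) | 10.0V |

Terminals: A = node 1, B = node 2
R1 and R2 are in series across V1 (node 0 → node 1 → node 2), and the output A–B is taken across R2, so this is a voltage divider.
Series current: I = V1/(R1 + R2) = 10/(30 + 30) = 10/60 = 0.1667 A
V_R2 = I × R2 = V1 × R2/(R1 + R2) = 10 × 30/60 = 5 V

Final answer: 5 V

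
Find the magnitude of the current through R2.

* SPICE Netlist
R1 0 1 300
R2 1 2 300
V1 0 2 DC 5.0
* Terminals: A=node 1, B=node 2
Nodal analysis, taking node 2 as the 0 V reference.
Source V1 fixes V_0 = 5 V.
KCL at each unknown node (sum of currents leaving = 0; resistances in Ω):
  Node 1: (V_1 - 5)/300 + (V_1 - 0)/300 = 0
Collecting terms: 0.006667 × V_1 = 0.01667  =>  V_1 = 2.5 V
I_R2 = (V_1 - V_2)/R2 = (2.5 - 0)/300 = 0.008333 A
|I_R2| = 0.008333 A

Final answer: |I_R2| = 0.008333 A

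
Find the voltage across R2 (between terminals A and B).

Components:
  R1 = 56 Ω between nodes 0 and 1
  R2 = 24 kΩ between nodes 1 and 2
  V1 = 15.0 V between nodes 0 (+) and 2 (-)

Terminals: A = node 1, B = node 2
R1 and R2 are in series across V1 (node 0 → node 1 → node 2), and the output A–B is taken across R2, so this is a voltage divider.
Series current: I = V1/(R1 + R2) = 15/(56 + 24000) = 15/24060 = 0.0006235 A
V_R2 = I × R2 = V1 × R2/(R1 + R2) = 15 × 24000/24060 = 14.97 V

Final answer: 14.97 V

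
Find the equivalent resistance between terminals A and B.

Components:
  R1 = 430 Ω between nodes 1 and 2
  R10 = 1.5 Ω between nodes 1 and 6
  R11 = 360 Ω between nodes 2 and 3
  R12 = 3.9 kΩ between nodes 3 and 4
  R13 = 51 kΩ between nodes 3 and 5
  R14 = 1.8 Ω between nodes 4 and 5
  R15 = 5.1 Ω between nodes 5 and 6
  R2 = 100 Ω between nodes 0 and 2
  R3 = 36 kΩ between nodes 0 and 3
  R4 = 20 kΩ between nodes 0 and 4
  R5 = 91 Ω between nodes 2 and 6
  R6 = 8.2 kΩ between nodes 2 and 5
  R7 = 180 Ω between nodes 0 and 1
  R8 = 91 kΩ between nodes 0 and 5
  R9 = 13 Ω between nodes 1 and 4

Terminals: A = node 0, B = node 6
The network is not a plain series/parallel combination. Inject a 1 A test current into terminal A (node 0) and return it from terminal B (node 6); then R_eq = V_A / (1 A).
Nodal analysis, taking node 6 as the 0 V reference.
Current source I_test pushes 1 A into node 0 and draws it out of node 6.
KCL at each unknown node (sum of currents leaving = 0; resistances in Ω):
  Node 0: (V_0 - V_2)/100 + (V_0 - V_3)/36000 + (V_0 - V_4)/20000 + (V_0 - V_1)/180 + (V_0 - V_5)/91000 - 1 = 0
  Node 1: (V_1 - V_0)/180 + (V_1 - V_2)/430 + (V_1 - V_4)/13 + (V_1 - 0)/1.5 = 0
  Node 2: (V_2 - V_0)/100 + (V_2 - V_1)/430 + (V_2 - 0)/91 + (V_2 - V_5)/8200 + (V_2 - V_3)/360 = 0
  Node 3: (V_3 - V_0)/36000 + (V_3 - V_2)/360 + (V_3 - V_4)/3900 + (V_3 - V_5)/51000 = 0
  Node 4: (V_4 - V_0)/20000 + (V_4 - V_1)/13 + (V_4 - V_3)/3900 + (V_4 - V_5)/1.8 = 0
  Node 5: (V_5 - V_0)/91000 + (V_5 - V_2)/8200 + (V_5 - V_3)/51000 + (V_5 - V_4)/1.8 + (V_5 - 0)/5.1 = 0
Collecting terms (coefficients in siemens):
  0.01564·V_0 - 0.005556·V_1 - 0.01·V_2 - 0.00002778·V_3 - 0.00005·V_4 - 0.00001099·V_5 = 1
  0.7515·V_1 - 0.005556·V_0 - 0.002326·V_2 - 0.07692·V_4 = 0
  0.02621·V_2 - 0.01·V_0 - 0.002326·V_1 - 0.002778·V_3 - 0.000122·V_5 = 0
  0.003082·V_3 - 0.00002778·V_0 - 0.002778·V_2 - 0.0002564·V_4 - 0.00001961·V_5 = 0
  0.6328·V_4 - 0.00005·V_0 - 0.07692·V_1 - 0.0002564·V_3 - 0.5556·V_5 = 0
  0.7518·V_5 - 0.00001099·V_0 - 0.000122·V_2 - 0.00001961·V_3 - 0.5556·V_4 = 0
Solving these 6 simultaneous equations (Gaussian elimination) gives:
  V_0 = 88.15 V, V_1 = 0.8039 V, V_2 = 37.35 V, V_3 = 34.5 V
  V_4 = 0.3585 V, V_5 = 0.2732 V
R_eq = V_0 / 1 A = 88.15 Ω

Final answer: 88.15 Ω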